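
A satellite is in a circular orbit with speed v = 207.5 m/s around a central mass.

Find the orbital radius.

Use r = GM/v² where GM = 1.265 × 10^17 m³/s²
v = 207.5 m/s
GM = 1.265 × 10^17 m³/s²
v² = 43056.2 m²/s²
r = GM/v² = (1.265 × 10^17) / 43056.2 = 2.93802 × 10^12 m ≈ 2.938 Tm

Final answer: 2.938 Tm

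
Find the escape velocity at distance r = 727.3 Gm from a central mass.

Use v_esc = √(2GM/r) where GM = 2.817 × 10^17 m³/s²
r = 727.3 Gm = 7.273 × 10^11 m
GM = 2.817 × 10^17 m³/s²
2GM/r = 2 × (2.817 × 10^17) / (7.273 × 10^11) = 774646 m²/s²
v_esc = √(2GM/r) = 880.14 m/s ≈ 880.1 m/s

Final answer: 880.1 m/s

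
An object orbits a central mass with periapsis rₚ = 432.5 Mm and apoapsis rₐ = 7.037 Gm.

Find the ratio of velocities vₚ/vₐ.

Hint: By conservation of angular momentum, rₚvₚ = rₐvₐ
rₚ = 432.5 Mm = 4.325 × 10^8 m
rₐ = 7.037 Gm = 7.037 × 10^9 m
rₚvₚ = rₐvₐ  ⇒  vₚ/vₐ = rₐ/rₚ
vₚ/vₐ = (7.037 × 10^9) / (4.325 × 10^8) = 16.2705

Final answer: vₚ/vₐ = 16.27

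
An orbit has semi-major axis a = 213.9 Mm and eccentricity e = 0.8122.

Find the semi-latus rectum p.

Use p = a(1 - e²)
a = 213.9 Mm = 2.139 × 10^8 m
e = 0.8122,  e² = 0.659669,  1 − e² = 0.340331
p = a(1 − e²) = 2.139 × 10^8 m × 0.340331 = 7.27968 × 10^7 m ≈ 72.8 Mm

Final answer: p = 72.8 Mm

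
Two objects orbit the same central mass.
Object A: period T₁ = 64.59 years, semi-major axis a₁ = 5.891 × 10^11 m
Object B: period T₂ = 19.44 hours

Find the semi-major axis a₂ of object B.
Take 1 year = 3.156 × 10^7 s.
T₁ = 64.59 years = 2.03846 × 10^9 s
T₂ = 19.44 hours = 69984 s
a₁ = 5.891 × 10^11 m
Kepler's third law: (T₂/T₁)² = (a₂/a₁)³  ⇒  a₂ = a₁ (T₂/T₁)^(2/3)
T₂/T₁ = 3.43318 × 10^-5
(T₂/T₁)^(2/3) = 0.00105633
a₂ = 5.891 × 10^11 m × 0.00105633 = 6.22281 × 10^8 m ≈ 6.223 × 10^8 m

Final answer: a₂ = 6.223 × 10^8 m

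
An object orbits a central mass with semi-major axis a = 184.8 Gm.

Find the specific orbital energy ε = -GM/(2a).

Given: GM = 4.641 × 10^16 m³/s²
a = 184.8 Gm = 1.848 × 10^11 m
GM = 4.641 × 10^16 m³/s²
2a = 3.696 × 10^11 m
ε = −GM/(2a) = -125568 J/kg ≈ -125.6 kJ/kg

Final answer: -125.6 kJ/kg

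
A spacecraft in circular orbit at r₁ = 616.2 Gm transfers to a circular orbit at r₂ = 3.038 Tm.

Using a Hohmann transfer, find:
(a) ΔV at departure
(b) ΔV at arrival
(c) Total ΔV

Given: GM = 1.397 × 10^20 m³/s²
r₁ = 616.2 Gm = 6.162 × 10^11 m
r₂ = 3.038 Tm = 3.038 × 10^12 m
GM = 1.397 × 10^20 m³/s²
Transfer ellipse: a_t = (r₁ + r₂)/2 = 1.8271 × 10^12 m
Circular speed at r₁: v₁ = √(GM/r₁) = 15057 m/s
Transfer speed at r₁ (periapsis): v₁ₜ = √(GM(2/r₁ − 1/a_t)) = 19415.6 m/s
(a) ΔV₁ = v₁ₜ − v₁ = 4358.61 m/s ≈ 4.359 km/s
Circular speed at r₂: v₂ = √(GM/r₂) = 6781.17 m/s
Transfer speed at r₂ (apoapsis): v₂ₜ = √(GM(2/r₂ − 1/a_t)) = 3938.08 m/s
(b) ΔV₂ = v₂ − v₂ₜ = 2843.09 m/s ≈ 2.843 km/s
(c) ΔV_total = ΔV₁ + ΔV₂ = 7201.7 m/s ≈ 7.202 km/s

Final answer:
(a) ΔV₁ = 4.359 km/s
(b) ΔV₂ = 2.843 km/s
(c) ΔV_total = 7.202 km/s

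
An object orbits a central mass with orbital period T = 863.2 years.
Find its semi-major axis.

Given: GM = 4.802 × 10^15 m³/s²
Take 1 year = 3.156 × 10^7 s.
T = 863.2 years = 2.72426 × 10^10 s
GM = 4.802 × 10^15 m³/s²
Kepler's third law: a³ = GM T² / (4π²)
T² = 7.42159 × 10^20 s²
a³ = (4.802 × 10^15) × (7.42159 × 10^20) / (4π²) = 9.02733 × 10^34 m³
a = (a³)^(1/3) = 4.48594 × 10^11 m ≈ 448.6 Gm

Final answer: 448.6 Gm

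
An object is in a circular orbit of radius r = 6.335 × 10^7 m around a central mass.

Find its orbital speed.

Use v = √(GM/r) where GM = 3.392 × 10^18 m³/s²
r = 6.335 × 10^7 m
GM = 3.392 × 10^18 m³/s²
GM/r = (3.392 × 10^18) / (6.335 × 10^7) = 5.35438 × 10^10 m²/s²
v = √(GM/r) = 231395 m/s ≈ 231.4 km/s

Final answer: 231.4 km/s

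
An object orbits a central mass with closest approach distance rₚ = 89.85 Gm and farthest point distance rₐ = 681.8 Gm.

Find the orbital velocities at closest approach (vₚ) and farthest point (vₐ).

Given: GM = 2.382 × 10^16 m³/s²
rₚ = 89.85 Gm = 8.985 × 10^10 m
rₐ = 681.8 Gm = 6.818 × 10^11 m
GM = 2.382 × 10^16 m³/s²
a = (rₚ + rₐ)/2 = 3.85825 × 10^11 m
Vis-viva: v² = GM (2/r − 1/a)
vₚ² = 2.382 × 10^16 × (2.22593 × 10^-11 − 2.59185 × 10^-12) = 468479 m²/s²
vₚ = 684.455 m/s ≈ 684.5 m/s
vₐ² = 2.382 × 10^16 × (2.93341 × 10^-12 − 2.59185 × 10^-12) = 8136.03 m²/s²
vₐ = 90.1999 m/s ≈ 90.2 m/s

Final answer: vₚ = 684.5 m/s, vₐ = 90.2 m/s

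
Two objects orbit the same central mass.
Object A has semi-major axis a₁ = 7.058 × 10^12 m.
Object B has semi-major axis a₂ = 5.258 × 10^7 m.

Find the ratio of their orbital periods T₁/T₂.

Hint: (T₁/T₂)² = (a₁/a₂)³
a₁ = 7.058 × 10^12 m
a₂ = 5.258 × 10^7 m
a₁/a₂ = 134234
T₁/T₂ = (a₁/a₂)^(3/2) = (134234)^1.5 = 4.91803 × 10^7

Final answer: T₁/T₂ = 4.918 × 10^7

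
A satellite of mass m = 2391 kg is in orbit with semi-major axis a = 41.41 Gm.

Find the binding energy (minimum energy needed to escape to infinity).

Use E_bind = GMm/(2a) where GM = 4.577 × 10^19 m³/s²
a = 41.41 Gm = 4.141 × 10^10 m
GM = 4.577 × 10^19 m³/s²
m = 2391 kg
GMm = 4.577 × 10^19 × 2391 = 1.09436 × 10^23 m³·kg/s²
2a = 8.282 × 10^10 m
E_bind = GMm/(2a) = 1.32137 × 10^12 J ≈ 1.321 TJ

Final answer: 1.321 TJ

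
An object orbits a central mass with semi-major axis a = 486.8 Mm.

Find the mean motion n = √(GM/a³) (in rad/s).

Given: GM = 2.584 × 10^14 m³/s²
a = 486.8 Mm = 4.868 × 10^8 m
GM = 2.584 × 10^14 m³/s²
a³ = 1.15359 × 10^26 m³
GM/a³ = (2.584 × 10^14) / (1.15359 × 10^26) = 2.23996 × 10^-12 s⁻²
n = √(GM/a³) = 1.49665 × 10^-6 rad/s ≈ 1.497 × 10^-6 rad/s

Final answer: n = 1.497 × 10^-6 rad/s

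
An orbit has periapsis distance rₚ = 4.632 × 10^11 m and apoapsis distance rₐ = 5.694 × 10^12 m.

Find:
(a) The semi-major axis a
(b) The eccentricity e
rₚ = 4.632 × 10^11 m
rₐ = 5.694 × 10^12 m
(a) a = (rₚ + rₐ)/2 = 3.0786 × 10^12 m ≈ 3.079 × 10^12 m
(b) e = (rₐ − rₚ)/(rₐ + rₚ) = (5.2308 × 10^12) / (6.1572 × 10^12) = 0.849542

Final answer:
(a) a = 3.079 × 10^12 m
(b) e = 0.8495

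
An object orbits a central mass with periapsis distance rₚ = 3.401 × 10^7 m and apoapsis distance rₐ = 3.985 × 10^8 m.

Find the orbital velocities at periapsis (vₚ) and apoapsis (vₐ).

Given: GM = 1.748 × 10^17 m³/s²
rₚ = 3.401 × 10^7 m
rₐ = 3.985 × 10^8 m
GM = 1.748 × 10^17 m³/s²
a = (rₚ + rₐ)/2 = 2.16255 × 10^8 m
Vis-viva: v² = GM (2/r − 1/a)
vₚ² = 1.748 × 10^17 × (5.88062 × 10^-8 − 4.62417 × 10^-9) = 9.47102 × 10^9 m²/s²
vₚ = 97319.2 m/s ≈ 97.32 km/s
vₐ² = 1.748 × 10^17 × (5.01882 × 10^-9 − 4.62417 × 10^-9) = 6.89848 × 10^7 m²/s²
vₐ = 8305.71 m/s ≈ 8.306 km/s

Final answer: vₚ = 97.32 km/s, vₐ = 8.306 km/s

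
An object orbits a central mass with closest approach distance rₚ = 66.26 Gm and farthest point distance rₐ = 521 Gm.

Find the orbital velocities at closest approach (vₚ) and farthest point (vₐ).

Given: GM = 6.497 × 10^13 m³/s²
rₚ = 66.26 Gm = 6.626 × 10^10 m
rₐ = 521 Gm = 5.21 × 10^11 m
GM = 6.497 × 10^13 m³/s²
a = (rₚ + rₐ)/2 = 2.9363 × 10^11 m
Vis-viva: v² = GM (2/r − 1/a)
vₚ² = 6.497 × 10^13 × (3.01841 × 10^-11 − 3.40565 × 10^-12) = 1739.8 m²/s²
vₚ = 41.7109 m/s ≈ 41.71 m/s
vₐ² = 6.497 × 10^13 × (3.83877 × 10^-12 − 3.40565 × 10^-12) = 28.1401 m²/s²
vₐ = 5.30473 m/s ≈ 5.305 m/s

Final answer: vₚ = 41.71 m/s, vₐ = 5.305 m/s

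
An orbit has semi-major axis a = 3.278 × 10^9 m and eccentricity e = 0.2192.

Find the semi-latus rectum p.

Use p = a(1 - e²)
a = 3.278 × 10^9 m
e = 0.2192,  e² = 0.0480486,  1 − e² = 0.951951
p = a(1 − e²) = 3.278 × 10^9 m × 0.951951 = 3.1205 × 10^9 m ≈ 3.12 × 10^9 m

Final answer: p = 3.12 × 10^9 m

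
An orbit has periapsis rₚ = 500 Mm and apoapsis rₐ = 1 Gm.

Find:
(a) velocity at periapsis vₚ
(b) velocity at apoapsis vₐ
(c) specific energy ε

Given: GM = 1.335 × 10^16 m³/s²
rₚ = 500 Mm = 5 × 10^8 m
rₐ = 1 Gm = 1 × 10^9 m
GM = 1.335 × 10^16 m³/s²
a = (rₚ + rₐ)/2 = 7.5 × 10^8 m
e = (rₐ − rₚ)/(rₐ + rₚ) = (5 × 10^8) / (1.5 × 10^9) = 0.333333
(a) vₚ² = GM (2/rₚ − 1/a) = 1.335 × 10^16 × (4 × 10^-9 − 1.33333 × 10^-9) = 3.56 × 10^7 m²/s²;  vₚ = 5966.57 m/s ≈ 5.967 km/s
(b) vₐ² = GM (2/rₐ − 1/a) = 1.335 × 10^16 × (2 × 10^-9 − 1.33333 × 10^-9) = 8.9 × 10^6 m²/s²;  vₐ = 2983.29 m/s ≈ 2.983 km/s
(c) 2a = 1.5 × 10^9 m;  ε = −GM/(2a) = -8.9 × 10^6 J/kg ≈ -8.9 MJ/kg

Final answer:
(a) velocity at periapsis vₚ = 5.967 km/s
(b) velocity at apoapsis vₐ = 2.983 km/s
(c) specific energy ε = -8.9 MJ/kg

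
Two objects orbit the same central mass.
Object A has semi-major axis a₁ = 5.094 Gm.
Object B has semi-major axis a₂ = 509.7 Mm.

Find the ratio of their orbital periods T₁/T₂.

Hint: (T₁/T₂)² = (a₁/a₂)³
a₁ = 5.094 Gm = 5.094 × 10^9 m
a₂ = 509.7 Mm = 5.097 × 10^8 m
a₁/a₂ = 9.99411
T₁/T₂ = (a₁/a₂)^(3/2) = (9.99411)^1.5 = 31.5949

Final answer: T₁/T₂ = 31.59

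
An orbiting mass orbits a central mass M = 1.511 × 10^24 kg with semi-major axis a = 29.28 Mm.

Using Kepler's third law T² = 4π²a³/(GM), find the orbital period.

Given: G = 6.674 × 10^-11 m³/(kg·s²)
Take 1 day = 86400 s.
M = 1.511 × 10^24 kg
GM = G × M = 6.674 × 10^-11 × 1.511 × 10^24 = 1.00844 × 10^14 m³/s²
a = 29.28 Mm = 2.928 × 10^7 m
a³ = 2.51023 × 10^22 m³
T = 2π √(a³/GM) = 2π √((2.51023 × 10^22) / (1.00844 × 10^14)) = 2π × 15777.2 s
T = 99131.4 s ≈ 1.147 days

Final answer: 1.147 days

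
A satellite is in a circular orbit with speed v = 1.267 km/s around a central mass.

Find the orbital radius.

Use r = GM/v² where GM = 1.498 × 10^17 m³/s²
v = 1.267 km/s = 1267 m/s
GM = 1.498 × 10^17 m³/s²
v² = 1.60529 × 10^6 m²/s²
r = GM/v² = (1.498 × 10^17) / (1.60529 × 10^6) = 9.33165 × 10^10 m ≈ 93.32 Gm

Final answer: 93.32 Gm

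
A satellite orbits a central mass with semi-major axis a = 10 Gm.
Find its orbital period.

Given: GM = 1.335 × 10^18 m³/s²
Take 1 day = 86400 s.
a = 10 Gm = 1 × 10^10 m
GM = 1.335 × 10^18 m³/s²
a³ = 1 × 10^30 m³
T = 2π √(a³/GM) = 2π √((1 × 10^30) / (1.335 × 10^18)) = 2π × 865485 s
T = 5.438 × 10^6 s ≈ 62.94 days

Final answer: 62.94 days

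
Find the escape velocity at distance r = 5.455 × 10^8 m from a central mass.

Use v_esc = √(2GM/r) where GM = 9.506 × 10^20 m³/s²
r = 5.455 × 10^8 m
GM = 9.506 × 10^20 m³/s²
2GM/r = 2 × (9.506 × 10^20) / (5.455 × 10^8) = 3.48524 × 10^12 m²/s²
v_esc = √(2GM/r) = 1.86688 × 10^6 m/s ≈ 1867 km/s

Final answer: 1867 km/s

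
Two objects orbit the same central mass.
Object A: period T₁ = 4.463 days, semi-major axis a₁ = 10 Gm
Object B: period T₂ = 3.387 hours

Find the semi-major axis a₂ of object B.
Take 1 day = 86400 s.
T₁ = 4.463 days = 385603 s
T₂ = 3.387 hours = 12193.2 s
a₁ = 10 Gm = 1 × 10^10 m
Kepler's third law: (T₂/T₁)² = (a₂/a₁)³  ⇒  a₂ = a₁ (T₂/T₁)^(2/3)
T₂/T₁ = 0.0316211
(T₂/T₁)^(2/3) = 0.0999965
a₂ = 1 × 10^10 m × 0.0999965 = 9.99965 × 10^8 m ≈ 1000 Mm

Final answer: a₂ = 1000 Mm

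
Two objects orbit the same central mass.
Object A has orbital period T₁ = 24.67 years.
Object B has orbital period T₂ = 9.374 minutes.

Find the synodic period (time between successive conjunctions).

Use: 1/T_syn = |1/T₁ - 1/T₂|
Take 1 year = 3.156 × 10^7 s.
T₁ = 24.67 years = 7.78585 × 10^8 s
T₂ = 9.374 minutes = 562.44 s
1/T₁ = 1.28438 × 10^-9 s⁻¹
1/T₂ = 0.00177797 s⁻¹
|1/T₁ − 1/T₂| = 0.00177797 s⁻¹
T_syn = 1 / |1/T₁ − 1/T₂| = 562.44 s ≈ 9.374 minutes

Final answer: T_syn = 9.374 minutes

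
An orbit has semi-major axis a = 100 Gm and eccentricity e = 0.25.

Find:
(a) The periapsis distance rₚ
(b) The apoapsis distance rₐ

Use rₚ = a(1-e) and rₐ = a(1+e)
a = 100 Gm = 1 × 10^11 m
e = 0.25:  1 − e = 0.75,  1 + e = 1.25
(a) rₚ = a(1 − e) = 1 × 10^11 m × 0.75 = 7.5 × 10^10 m ≈ 75 Gm
(b) rₐ = a(1 + e) = 1 × 10^11 m × 1.25 = 1.25 × 10^11 m ≈ 125 Gm

Final answer:
(a) rₚ = 75 Gm
(b) rₐ = 125 Gm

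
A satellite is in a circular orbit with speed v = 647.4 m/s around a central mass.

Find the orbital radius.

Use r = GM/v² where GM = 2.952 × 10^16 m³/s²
v = 647.4 m/s
GM = 2.952 × 10^16 m³/s²
v² = 419127 m²/s²
r = GM/v² = (2.952 × 10^16) / 419127 = 7.04322 × 10^10 m ≈ 70.43 Gm

Final answer: 70.43 Gm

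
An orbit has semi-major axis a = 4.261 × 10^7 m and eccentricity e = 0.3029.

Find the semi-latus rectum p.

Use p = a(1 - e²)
a = 4.261 × 10^7 m
e = 0.3029,  e² = 0.0917484,  1 − e² = 0.908252
p = a(1 − e²) = 4.261 × 10^7 m × 0.908252 = 3.87006 × 10^7 m ≈ 3.87 × 10^7 m

Final answer: p = 3.87 × 10^7 m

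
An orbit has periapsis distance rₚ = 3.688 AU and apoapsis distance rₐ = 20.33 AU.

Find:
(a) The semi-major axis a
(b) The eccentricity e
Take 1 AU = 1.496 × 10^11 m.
rₚ = 3.688 AU = 5.51725 × 10^11 m
rₐ = 20.33 AU = 3.04137 × 10^12 m
(a) a = (rₚ + rₐ)/2 = 1.79655 × 10^12 m ≈ 12.01 AU
(b) e = (rₐ − rₚ)/(rₐ + rₚ) = (2.48964 × 10^12) / (3.59309 × 10^12) = 0.692897

Final answer:
(a) a = 12.01 AU
(b) e = 0.6929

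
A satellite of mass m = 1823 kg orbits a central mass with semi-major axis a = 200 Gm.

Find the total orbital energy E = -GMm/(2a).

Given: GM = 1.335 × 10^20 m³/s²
a = 200 Gm = 2 × 10^11 m
GM = 1.335 × 10^20 m³/s²
2a = 4 × 10^11 m
GMm = 1.335 × 10^20 × 1823 = 2.4337 × 10^23 m³·kg/s²
E = −GMm/(2a) = -6.08426 × 10^11 J ≈ -608.4 GJ

Final answer: -608.4 GJ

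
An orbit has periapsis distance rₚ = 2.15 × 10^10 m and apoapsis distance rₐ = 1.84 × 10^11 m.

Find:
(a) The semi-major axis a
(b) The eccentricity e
rₚ = 2.15 × 10^10 m
rₐ = 1.84 × 10^11 m
(a) a = (rₚ + rₐ)/2 = 1.0275 × 10^11 m ≈ 1.028 × 10^11 m
(b) e = (rₐ − rₚ)/(rₐ + rₚ) = (1.625 × 10^11) / (2.055 × 10^11) = 0.790754

Final answer:
(a) a = 1.028 × 10^11 m
(b) e = 0.7908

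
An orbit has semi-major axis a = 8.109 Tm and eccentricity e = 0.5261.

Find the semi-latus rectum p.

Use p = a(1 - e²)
a = 8.109 Tm = 8.109 × 10^12 m
e = 0.5261,  e² = 0.276781,  1 − e² = 0.723219
p = a(1 − e²) = 8.109 × 10^12 m × 0.723219 = 5.86458 × 10^12 m ≈ 5.865 Tm

Final answer: p = 5.865 Tm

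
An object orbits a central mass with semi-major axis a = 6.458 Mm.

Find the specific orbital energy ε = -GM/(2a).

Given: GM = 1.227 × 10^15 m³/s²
a = 6.458 Mm = 6.458 × 10^6 m
GM = 1.227 × 10^15 m³/s²
2a = 1.2916 × 10^7 m
ε = −GM/(2a) = -9.49985 × 10^7 J/kg ≈ -95 MJ/kg

Final answer: -95 MJ/kg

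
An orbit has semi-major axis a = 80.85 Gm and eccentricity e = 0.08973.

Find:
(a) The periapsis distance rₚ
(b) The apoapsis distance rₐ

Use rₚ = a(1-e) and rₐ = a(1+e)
a = 80.85 Gm = 8.085 × 10^10 m
e = 0.08973:  1 − e = 0.91027,  1 + e = 1.08973
(a) rₚ = a(1 − e) = 8.085 × 10^10 m × 0.91027 = 7.35953 × 10^10 m ≈ 73.6 Gm
(b) rₐ = a(1 + e) = 8.085 × 10^10 m × 1.08973 = 8.81047 × 10^10 m ≈ 88.1 Gm

Final answer:
(a) rₚ = 73.6 Gm
(b) rₐ = 88.1 Gm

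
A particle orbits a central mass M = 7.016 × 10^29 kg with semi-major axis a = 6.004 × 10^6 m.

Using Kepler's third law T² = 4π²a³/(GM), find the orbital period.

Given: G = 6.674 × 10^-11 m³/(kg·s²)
M = 7.016 × 10^29 kg
GM = G × M = 6.674 × 10^-11 × 7.016 × 10^29 = 4.68248 × 10^19 m³/s²
a = 6.004 × 10^6 m
a³ = 2.16432 × 10^20 m³
T = 2π √(a³/GM) = 2π √((2.16432 × 10^20) / (4.68248 × 10^19)) = 2π × 2.14992 s
T = 13.5084 s ≈ 13.51 seconds

Final answer: 13.51 seconds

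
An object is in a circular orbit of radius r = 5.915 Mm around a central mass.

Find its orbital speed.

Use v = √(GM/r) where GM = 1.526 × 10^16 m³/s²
r = 5.915 Mm = 5.915 × 10^6 m
GM = 1.526 × 10^16 m³/s²
GM/r = (1.526 × 10^16) / (5.915 × 10^6) = 2.57988 × 10^9 m²/s²
v = √(GM/r) = 50792.5 m/s ≈ 50.79 km/s

Final answer: 50.79 km/s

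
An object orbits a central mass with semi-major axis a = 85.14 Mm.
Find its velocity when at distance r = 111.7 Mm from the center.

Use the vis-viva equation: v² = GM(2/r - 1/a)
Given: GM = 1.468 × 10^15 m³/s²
a = 85.14 Mm = 8.514 × 10^7 m
r = 111.7 Mm = 1.117 × 10^8 m
GM = 1.468 × 10^15 m³/s²
2/r − 1/a = 1.79051 × 10^-8 − 1.17454 × 10^-8 = 6.15974 × 10^-9 m⁻¹
v² = GM (2/r − 1/a) = 9.0425 × 10^6 m²/s²
v = 3007.08 m/s ≈ 3.007 km/s

Final answer: 3.007 km/s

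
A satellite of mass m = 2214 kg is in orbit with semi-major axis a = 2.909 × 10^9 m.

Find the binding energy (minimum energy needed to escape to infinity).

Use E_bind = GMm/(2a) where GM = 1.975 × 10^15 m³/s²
a = 2.909 × 10^9 m
GM = 1.975 × 10^15 m³/s²
m = 2214 kg
GMm = 1.975 × 10^15 × 2214 = 4.37265 × 10^18 m³·kg/s²
2a = 5.818 × 10^9 m
E_bind = GMm/(2a) = 7.51573 × 10^8 J ≈ 751.6 MJ

Final answer: 751.6 MJ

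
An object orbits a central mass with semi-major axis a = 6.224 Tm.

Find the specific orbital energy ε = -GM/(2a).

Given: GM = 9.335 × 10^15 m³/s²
a = 6.224 Tm = 6.224 × 10^12 m
GM = 9.335 × 10^15 m³/s²
2a = 1.2448 × 10^13 m
ε = −GM/(2a) = -749.92 J/kg ≈ -749.9 J/kg

Final answer: -749.9 J/kg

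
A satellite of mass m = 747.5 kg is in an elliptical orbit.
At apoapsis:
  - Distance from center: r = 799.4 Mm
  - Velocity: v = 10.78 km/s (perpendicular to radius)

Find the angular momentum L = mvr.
r = 799.4 Mm = 7.994 × 10^8 m
v = 10.78 km/s = 10780 m/s
vr = 10780 × 7.994 × 10^8 = 8.61753 × 10^12 m²/s
L = m × vr = 747.5 × 8.61753 × 10^12 = 6.44161 × 10^15 kg·m²/s ≈ 6.442 × 10^15 kg·m²/s

Final answer: L = 6.442 × 10^15 kg·m²/s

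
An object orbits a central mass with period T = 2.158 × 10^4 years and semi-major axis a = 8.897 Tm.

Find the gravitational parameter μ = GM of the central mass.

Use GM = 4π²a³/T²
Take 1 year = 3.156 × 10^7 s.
T = 2.158 × 10^4 years = 6.81065 × 10^11 s
a = 8.897 Tm = 8.897 × 10^12 m
a³ = 7.04256 × 10^38 m³
T² = 4.63849 × 10^23 s²
GM = 4π² × (7.04256 × 10^38) / (4.63849 × 10^23) = 5.99396 × 10^16 m³/s²
GM ≈ 5.994 × 10^16 m³/s²

Final answer: GM = 5.994 × 10^16 m³/s²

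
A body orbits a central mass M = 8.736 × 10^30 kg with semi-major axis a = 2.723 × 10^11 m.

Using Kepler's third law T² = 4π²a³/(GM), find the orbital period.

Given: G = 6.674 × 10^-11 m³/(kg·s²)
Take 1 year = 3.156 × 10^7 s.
M = 8.736 × 10^30 kg
GM = G × M = 6.674 × 10^-11 × 8.736 × 10^30 = 5.83041 × 10^20 m³/s²
a = 2.723 × 10^11 m
a³ = 2.01903 × 10^34 m³
T = 2π √(a³/GM) = 2π √((2.01903 × 10^34) / (5.83041 × 10^20)) = 2π × 5.88467 × 10^6 s
T = 3.69745 × 10^7 s ≈ 1.172 years

Final answer: 1.172 years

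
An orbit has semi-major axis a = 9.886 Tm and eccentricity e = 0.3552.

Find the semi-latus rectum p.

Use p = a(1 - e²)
a = 9.886 Tm = 9.886 × 10^12 m
e = 0.3552,  e² = 0.126167,  1 − e² = 0.873833
p = a(1 − e²) = 9.886 × 10^12 m × 0.873833 = 8.63871 × 10^12 m ≈ 8.639 Tm

Final answer: p = 8.639 Tm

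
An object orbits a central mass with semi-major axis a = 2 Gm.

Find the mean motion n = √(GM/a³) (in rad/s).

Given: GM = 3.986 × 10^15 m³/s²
a = 2 Gm = 2 × 10^9 m
GM = 3.986 × 10^15 m³/s²
a³ = 8 × 10^27 m³
GM/a³ = (3.986 × 10^15) / (8 × 10^27) = 4.9825 × 10^-13 s⁻²
n = √(GM/a³) = 7.05868 × 10^-7 rad/s ≈ 7.059 × 10^-7 rad/s

Final answer: n = 7.059 × 10^-7 rad/s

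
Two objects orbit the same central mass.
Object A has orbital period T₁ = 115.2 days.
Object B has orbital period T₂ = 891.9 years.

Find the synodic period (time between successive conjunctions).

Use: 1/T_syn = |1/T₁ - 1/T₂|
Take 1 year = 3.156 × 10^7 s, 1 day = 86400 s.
T₁ = 115.2 days = 9.95328 × 10^6 s
T₂ = 891.9 years = 2.81484 × 10^10 s
1/T₁ = 1.00469 × 10^-7 s⁻¹
1/T₂ = 3.5526 × 10^-11 s⁻¹
|1/T₁ − 1/T₂| = 1.00434 × 10^-7 s⁻¹
T_syn = 1 / |1/T₁ − 1/T₂| = 9.9568 × 10^6 s ≈ 115.2 days

Final answer: T_syn = 115.2 days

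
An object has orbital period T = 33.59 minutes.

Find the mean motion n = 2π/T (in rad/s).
T = 33.59 minutes = 2015.4 s
n = 2π / 2015.4 s = 0.00311759 rad/s ≈ 0.003118 rad/s

Final answer: n = 0.003118 rad/s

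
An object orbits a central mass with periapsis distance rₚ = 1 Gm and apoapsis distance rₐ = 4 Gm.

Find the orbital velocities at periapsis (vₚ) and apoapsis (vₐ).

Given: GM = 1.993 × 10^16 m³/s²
rₚ = 1 Gm = 1 × 10^9 m
rₐ = 4 Gm = 4 × 10^9 m
GM = 1.993 × 10^16 m³/s²
a = (rₚ + rₐ)/2 = 2.5 × 10^9 m
Vis-viva: v² = GM (2/r − 1/a)
vₚ² = 1.993 × 10^16 × (2 × 10^-9 − 4 × 10^-10) = 3.1888 × 10^7 m²/s²
vₚ = 5646.95 m/s ≈ 5.647 km/s
vₐ² = 1.993 × 10^16 × (5 × 10^-10 − 4 × 10^-10) = 1.993 × 10^6 m²/s²
vₐ = 1411.74 m/s ≈ 1.412 km/s

Final answer: vₚ = 5.647 km/s, vₐ = 1.412 km/s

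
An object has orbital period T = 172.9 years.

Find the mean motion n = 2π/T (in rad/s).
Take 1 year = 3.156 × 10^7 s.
T = 172.9 years = 5.45672 × 10^9 s
n = 2π / (5.45672 × 10^9 s) = 1.15146 × 10^-9 rad/s ≈ 1.151 × 10^-9 rad/s

Final answer: n = 1.151 × 10^-9 rad/s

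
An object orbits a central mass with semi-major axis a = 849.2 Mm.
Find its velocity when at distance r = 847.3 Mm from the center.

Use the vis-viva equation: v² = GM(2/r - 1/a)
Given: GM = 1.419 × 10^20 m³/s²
a = 849.2 Mm = 8.492 × 10^8 m
r = 847.3 Mm = 8.473 × 10^8 m
GM = 1.419 × 10^20 m³/s²
2/r − 1/a = 2.36044 × 10^-9 − 1.17758 × 10^-9 = 1.18286 × 10^-9 m⁻¹
v² = GM (2/r − 1/a) = 1.67848 × 10^11 m²/s²
v = 409692 m/s ≈ 409.7 km/s

Final answer: 409.7 km/s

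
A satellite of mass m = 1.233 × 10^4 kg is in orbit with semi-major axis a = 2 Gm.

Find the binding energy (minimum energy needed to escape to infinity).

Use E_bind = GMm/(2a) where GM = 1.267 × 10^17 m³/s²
a = 2 Gm = 2 × 10^9 m
GM = 1.267 × 10^17 m³/s²
m = 1.233 × 10^4 kg
GMm = 1.267 × 10^17 × 12330 = 1.56221 × 10^21 m³·kg/s²
2a = 4 × 10^9 m
E_bind = GMm/(2a) = 3.90553 × 10^11 J ≈ 390.6 GJ

Final answer: 390.6 GJ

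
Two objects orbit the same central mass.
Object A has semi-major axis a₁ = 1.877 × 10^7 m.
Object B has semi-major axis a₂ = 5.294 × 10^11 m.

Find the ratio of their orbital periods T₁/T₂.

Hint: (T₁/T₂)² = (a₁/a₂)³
a₁ = 1.877 × 10^7 m
a₂ = 5.294 × 10^11 m
a₁/a₂ = 3.54552 × 10^-5
T₁/T₂ = (a₁/a₂)^(3/2) = (3.54552 × 10^-5)^1.5 = 2.11116 × 10^-7

Final answer: T₁/T₂ = 2.111 × 10^-7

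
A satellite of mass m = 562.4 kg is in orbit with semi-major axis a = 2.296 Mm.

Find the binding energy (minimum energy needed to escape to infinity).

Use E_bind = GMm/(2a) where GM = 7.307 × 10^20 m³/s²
a = 2.296 Mm = 2.296 × 10^6 m
GM = 7.307 × 10^20 m³/s²
m = 562.4 kg
GMm = 7.307 × 10^20 × 562.4 = 4.10946 × 10^23 m³·kg/s²
2a = 4.592 × 10^6 m
E_bind = GMm/(2a) = 8.94917 × 10^16 J ≈ 89.49 PJ

Final answer: 89.49 PJ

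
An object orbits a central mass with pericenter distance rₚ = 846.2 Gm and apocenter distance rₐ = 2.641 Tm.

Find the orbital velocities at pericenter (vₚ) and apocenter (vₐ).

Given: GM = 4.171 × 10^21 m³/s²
rₚ = 846.2 Gm = 8.462 × 10^11 m
rₐ = 2.641 Tm = 2.641 × 10^12 m
GM = 4.171 × 10^21 m³/s²
a = (rₚ + rₐ)/2 = 1.7436 × 10^12 m
Vis-viva: v² = GM (2/r − 1/a)
vₚ² = 4.171 × 10^21 × (2.36351 × 10^-12 − 5.73526 × 10^-13) = 7.46601 × 10^9 m²/s²
vₚ = 86406.1 m/s ≈ 86.41 km/s
vₐ² = 4.171 × 10^21 × (7.57289 × 10^-13 − 5.73526 × 10^-13) = 7.66475 × 10^8 m²/s²
vₐ = 27685.3 m/s ≈ 27.69 km/s

Final answer: vₚ = 86.41 km/s, vₐ = 27.69 km/s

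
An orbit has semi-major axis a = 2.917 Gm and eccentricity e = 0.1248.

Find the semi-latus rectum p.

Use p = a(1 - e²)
a = 2.917 Gm = 2.917 × 10^9 m
e = 0.1248,  e² = 0.015575,  1 − e² = 0.984425
p = a(1 − e²) = 2.917 × 10^9 m × 0.984425 = 2.87157 × 10^9 m ≈ 2.872 Gm

Final answer: p = 2.872 Gm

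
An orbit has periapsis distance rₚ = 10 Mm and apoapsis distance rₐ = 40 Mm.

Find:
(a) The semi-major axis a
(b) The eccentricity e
rₚ = 10 Mm = 1 × 10^7 m
rₐ = 40 Mm = 4 × 10^7 m
(a) a = (rₚ + rₐ)/2 = 2.5 × 10^7 m ≈ 25 Mm
(b) e = (rₐ − rₚ)/(rₐ + rₚ) = (3 × 10^7) / (5 × 10^7) = 0.6

Final answer:
(a) a = 25 Mm
(b) e = 0.6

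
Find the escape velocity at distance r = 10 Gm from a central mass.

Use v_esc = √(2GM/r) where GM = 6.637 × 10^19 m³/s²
r = 10 Gm = 1 × 10^10 m
GM = 6.637 × 10^19 m³/s²
2GM/r = 2 × (6.637 × 10^19) / (1 × 10^10) = 1.3274 × 10^10 m²/s²
v_esc = √(2GM/r) = 115213 m/s ≈ 115.2 km/s

Final answer: 115.2 km/s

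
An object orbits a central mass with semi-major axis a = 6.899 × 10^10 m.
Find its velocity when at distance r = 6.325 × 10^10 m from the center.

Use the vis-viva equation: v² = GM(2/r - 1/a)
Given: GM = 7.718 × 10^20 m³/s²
a = 6.899 × 10^10 m
r = 6.325 × 10^10 m
GM = 7.718 × 10^20 m³/s²
2/r − 1/a = 3.16206 × 10^-11 − 1.44949 × 10^-11 = 1.71257 × 10^-11 m⁻¹
v² = GM (2/r − 1/a) = 1.32176 × 10^10 m²/s²
v = 114968 m/s ≈ 115 km/s

Final answer: 115 km/s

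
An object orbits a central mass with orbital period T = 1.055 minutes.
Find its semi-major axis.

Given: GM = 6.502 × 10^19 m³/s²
T = 1.055 minutes = 63.3 s
GM = 6.502 × 10^19 m³/s²
Kepler's third law: a³ = GM T² / (4π²)
T² = 4006.89 s²
a³ = (6.502 × 10^19) × 4006.89 / (4π²) = 6.59925 × 10^21 m³
a = (a³)^(1/3) = 1.87571 × 10^7 m ≈ 18.76 Mm

Final answer: 18.76 Mm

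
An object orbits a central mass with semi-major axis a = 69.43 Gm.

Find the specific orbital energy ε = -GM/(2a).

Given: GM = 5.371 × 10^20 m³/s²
a = 69.43 Gm = 6.943 × 10^10 m
GM = 5.371 × 10^20 m³/s²
2a = 1.3886 × 10^11 m
ε = −GM/(2a) = -3.86792 × 10^9 J/kg ≈ -3.868 GJ/kg

Final answer: -3.868 GJ/kg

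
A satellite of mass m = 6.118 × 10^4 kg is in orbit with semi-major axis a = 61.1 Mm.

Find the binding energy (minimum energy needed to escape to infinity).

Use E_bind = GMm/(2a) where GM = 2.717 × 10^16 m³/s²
a = 61.1 Mm = 6.11 × 10^7 m
GM = 2.717 × 10^16 m³/s²
m = 6.118 × 10^4 kg
GMm = 2.717 × 10^16 × 61180 = 1.66226 × 10^21 m³·kg/s²
2a = 1.222 × 10^8 m
E_bind = GMm/(2a) = 1.36028 × 10^13 J ≈ 13.6 TJ

Final answer: 13.6 TJ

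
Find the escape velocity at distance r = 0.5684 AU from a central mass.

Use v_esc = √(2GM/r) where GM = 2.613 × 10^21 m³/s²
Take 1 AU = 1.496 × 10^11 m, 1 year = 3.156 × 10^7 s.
r = 0.5684 AU = 8.50326 × 10^10 m
GM = 2.613 × 10^21 m³/s²
2GM/r = 2 × (2.613 × 10^21) / (8.50326 × 10^10) = 6.14588 × 10^10 m²/s²
v_esc = √(2GM/r) = 247909 m/s ≈ 52.3 AU/year

Final answer: 52.3 AU/year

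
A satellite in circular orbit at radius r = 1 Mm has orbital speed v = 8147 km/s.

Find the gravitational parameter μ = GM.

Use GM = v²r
r = 1 Mm = 1 × 10^6 m
v = 8147 km/s = 8.147 × 10^6 m/s
v² = 6.63736 × 10^13 m²/s²
GM = v²r = 6.63736 × 10^13 × 1 × 10^6 = 6.63736 × 10^19 m³/s²
GM ≈ 6.637 × 10^19 m³/s²

Final answer: GM = 6.637 × 10^19 m³/s²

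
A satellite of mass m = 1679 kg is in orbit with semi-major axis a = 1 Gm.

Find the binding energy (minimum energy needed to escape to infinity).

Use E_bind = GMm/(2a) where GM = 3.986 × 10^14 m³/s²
a = 1 Gm = 1 × 10^9 m
GM = 3.986 × 10^14 m³/s²
m = 1679 kg
GMm = 3.986 × 10^14 × 1679 = 6.69249 × 10^17 m³·kg/s²
2a = 2 × 10^9 m
E_bind = GMm/(2a) = 3.34625 × 10^8 J ≈ 334.6 MJ

Final answer: 334.6 MJ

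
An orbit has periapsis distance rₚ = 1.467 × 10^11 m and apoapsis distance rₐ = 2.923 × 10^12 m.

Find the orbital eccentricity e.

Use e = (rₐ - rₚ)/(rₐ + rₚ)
rₚ = 1.467 × 10^11 m
rₐ = 2.923 × 10^12 m
rₐ − rₚ = 2.7763 × 10^12 m
rₐ + rₚ = 3.0697 × 10^12 m
e = (rₐ − rₚ)/(rₐ + rₚ) = 0.904421

Final answer: e = 0.9044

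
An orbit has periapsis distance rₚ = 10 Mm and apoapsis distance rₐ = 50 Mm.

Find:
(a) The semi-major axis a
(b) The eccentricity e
rₚ = 10 Mm = 1 × 10^7 m
rₐ = 50 Mm = 5 × 10^7 m
(a) a = (rₚ + rₐ)/2 = 3 × 10^7 m ≈ 30 Mm
(b) e = (rₐ − rₚ)/(rₐ + rₚ) = (4 × 10^7) / (6 × 10^7) = 0.666667

Final answer:
(a) a = 30 Mm
(b) e = 0.6667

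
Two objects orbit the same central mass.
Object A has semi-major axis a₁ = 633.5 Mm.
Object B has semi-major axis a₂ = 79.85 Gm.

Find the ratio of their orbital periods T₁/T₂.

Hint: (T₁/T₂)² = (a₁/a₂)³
a₁ = 633.5 Mm = 6.335 × 10^8 m
a₂ = 79.85 Gm = 7.985 × 10^10 m
a₁/a₂ = 0.00793363
T₁/T₂ = (a₁/a₂)^(3/2) = (0.00793363)^1.5 = 0.000706655

Final answer: T₁/T₂ = 0.0007067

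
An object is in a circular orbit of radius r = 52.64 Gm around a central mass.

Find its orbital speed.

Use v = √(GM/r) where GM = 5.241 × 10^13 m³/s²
r = 52.64 Gm = 5.264 × 10^10 m
GM = 5.241 × 10^13 m³/s²
GM/r = (5.241 × 10^13) / (5.264 × 10^10) = 995.631 m²/s²
v = √(GM/r) = 31.5536 m/s ≈ 31.55 m/s

Final answer: 31.55 m/s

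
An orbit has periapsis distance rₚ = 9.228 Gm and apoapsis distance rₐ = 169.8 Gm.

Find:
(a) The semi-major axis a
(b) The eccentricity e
rₚ = 9.228 Gm = 9.228 × 10^9 m
rₐ = 169.8 Gm = 1.698 × 10^11 m
(a) a = (rₚ + rₐ)/2 = 8.9514 × 10^10 m ≈ 89.51 Gm
(b) e = (rₐ − rₚ)/(rₐ + rₚ) = (1.60572 × 10^11) / (1.79028 × 10^11) = 0.89691

Final answer:
(a) a = 89.51 Gm
(b) e = 0.8969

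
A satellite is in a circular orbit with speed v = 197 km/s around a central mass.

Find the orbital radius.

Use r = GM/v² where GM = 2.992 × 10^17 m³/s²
v = 197 km/s = 197000 m/s
GM = 2.992 × 10^17 m³/s²
v² = 3.8809 × 10^10 m²/s²
r = GM/v² = (2.992 × 10^17) / (3.8809 × 10^10) = 7.70955 × 10^6 m ≈ 7.71 Mm

Final answer: 7.71 Mm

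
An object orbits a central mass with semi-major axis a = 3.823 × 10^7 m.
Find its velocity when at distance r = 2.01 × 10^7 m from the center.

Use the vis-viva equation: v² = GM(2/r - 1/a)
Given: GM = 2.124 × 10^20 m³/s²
a = 3.823 × 10^7 m
r = 2.01 × 10^7 m
GM = 2.124 × 10^20 m³/s²
2/r − 1/a = 9.95025 × 10^-8 − 2.61575 × 10^-8 = 7.3345 × 10^-8 m⁻¹
v² = GM (2/r − 1/a) = 1.55785 × 10^13 m²/s²
v = 3.94696 × 10^6 m/s ≈ 3947 km/s

Final answer: 3947 km/s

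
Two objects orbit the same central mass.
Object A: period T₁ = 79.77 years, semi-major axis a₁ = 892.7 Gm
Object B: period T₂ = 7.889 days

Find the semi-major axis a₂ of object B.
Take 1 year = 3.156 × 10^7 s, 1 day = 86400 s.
T₁ = 79.77 years = 2.51754 × 10^9 s
T₂ = 7.889 days = 681610 s
a₁ = 892.7 Gm = 8.927 × 10^11 m
Kepler's third law: (T₂/T₁)² = (a₂/a₁)³  ⇒  a₂ = a₁ (T₂/T₁)^(2/3)
T₂/T₁ = 0.000270744
(T₂/T₁)^(2/3) = 0.0041851
a₂ = 8.927 × 10^11 m × 0.0041851 = 3.73604 × 10^9 m ≈ 3.736 Gm

Final answer: a₂ = 3.736 Gm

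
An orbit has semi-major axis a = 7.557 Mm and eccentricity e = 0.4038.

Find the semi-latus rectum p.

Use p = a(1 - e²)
a = 7.557 Mm = 7.557 × 10^6 m
e = 0.4038,  e² = 0.163054,  1 − e² = 0.836946
p = a(1 − e²) = 7.557 × 10^6 m × 0.836946 = 6.3248 × 10^6 m ≈ 6.325 Mm

Final answer: p = 6.325 Mm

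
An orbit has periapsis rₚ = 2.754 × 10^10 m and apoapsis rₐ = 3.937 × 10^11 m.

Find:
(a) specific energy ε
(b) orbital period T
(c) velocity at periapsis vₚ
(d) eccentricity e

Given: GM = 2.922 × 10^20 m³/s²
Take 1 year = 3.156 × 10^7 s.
rₚ = 2.754 × 10^10 m
rₐ = 3.937 × 10^11 m
GM = 2.922 × 10^20 m³/s²
a = (rₚ + rₐ)/2 = 2.1062 × 10^11 m
e = (rₐ − rₚ)/(rₐ + rₚ) = (3.6616 × 10^11) / (4.2124 × 10^11) = 0.869243
(a) 2a = 4.2124 × 10^11 m;  ε = −GM/(2a) = -6.93666 × 10^8 J/kg ≈ -693.7 MJ/kg
(b) a³ = 9.34327 × 10^33 m³;  T = 2π √(a³/GM) = 2π × 5.6547 × 10^6 s = 3.55295 × 10^7 s ≈ 1.126 years
(c) vₚ² = GM (2/rₚ − 1/a) = 2.922 × 10^20 × (7.26216 × 10^-11 − 4.74789 × 10^-12) = 1.98327 × 10^10 m²/s²;  vₚ = 140829 m/s ≈ 140.8 km/s
(d) e = 0.869243 ≈ 0.8692

Final answer:
(a) specific energy ε = -693.7 MJ/kg
(b) orbital period T = 1.126 years
(c) velocity at periapsis vₚ = 140.8 km/s
(d) eccentricity e = 0.8692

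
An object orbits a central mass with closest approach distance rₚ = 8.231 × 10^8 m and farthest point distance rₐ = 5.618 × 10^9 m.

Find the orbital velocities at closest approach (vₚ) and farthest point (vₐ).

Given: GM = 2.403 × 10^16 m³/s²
rₚ = 8.231 × 10^8 m
rₐ = 5.618 × 10^9 m
GM = 2.403 × 10^16 m³/s²
a = (rₚ + rₐ)/2 = 3.22055 × 10^9 m
Vis-viva: v² = GM (2/r − 1/a)
vₚ² = 2.403 × 10^16 × (2.42984 × 10^-9 − 3.10506 × 10^-10) = 5.09276 × 10^7 m²/s²
vₚ = 7136.35 m/s ≈ 7.136 km/s
vₐ² = 2.403 × 10^16 × (3.55999 × 10^-10 − 3.10506 × 10^-10) = 1.09319 × 10^6 m²/s²
vₐ = 1045.56 m/s ≈ 1.046 km/s

Final answer: vₚ = 7.136 km/s, vₐ = 1.046 km/s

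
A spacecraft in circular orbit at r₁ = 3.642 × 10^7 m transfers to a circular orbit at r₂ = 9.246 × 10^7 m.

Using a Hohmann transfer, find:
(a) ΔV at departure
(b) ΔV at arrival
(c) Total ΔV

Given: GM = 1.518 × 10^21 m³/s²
r₁ = 3.642 × 10^7 m
r₂ = 9.246 × 10^7 m
GM = 1.518 × 10^21 m³/s²
Transfer ellipse: a_t = (r₁ + r₂)/2 = 6.444 × 10^7 m
Circular speed at r₁: v₁ = √(GM/r₁) = 6.45604 × 10^6 m/s
Transfer speed at r₁ (periapsis): v₁ₜ = √(GM(2/r₁ − 1/a_t)) = 7.7333 × 10^6 m/s
(a) ΔV₁ = v₁ₜ − v₁ = 1.27727 × 10^6 m/s ≈ 1277 km/s
Circular speed at r₂: v₂ = √(GM/r₂) = 4.0519 × 10^6 m/s
Transfer speed at r₂ (apoapsis): v₂ₜ = √(GM(2/r₂ − 1/a_t)) = 3.04615 × 10^6 m/s
(b) ΔV₂ = v₂ − v₂ₜ = 1.00575 × 10^6 m/s ≈ 1006 km/s
(c) ΔV_total = ΔV₁ + ΔV₂ = 2.28302 × 10^6 m/s ≈ 2283 km/s

Final answer:
(a) ΔV₁ = 1277 km/s
(b) ΔV₂ = 1006 km/s
(c) ΔV_total = 2283 km/s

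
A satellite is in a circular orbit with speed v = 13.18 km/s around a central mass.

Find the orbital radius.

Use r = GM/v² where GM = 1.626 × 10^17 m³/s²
v = 13.18 km/s = 13180 m/s
GM = 1.626 × 10^17 m³/s²
v² = 1.73712 × 10^8 m²/s²
r = GM/v² = (1.626 × 10^17) / (1.73712 × 10^8) = 9.3603 × 10^8 m ≈ 936 Mm

Final answer: 936 Mm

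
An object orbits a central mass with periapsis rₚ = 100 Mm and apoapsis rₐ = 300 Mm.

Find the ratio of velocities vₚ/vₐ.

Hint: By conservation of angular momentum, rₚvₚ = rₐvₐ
rₚ = 100 Mm = 1 × 10^8 m
rₐ = 300 Mm = 3 × 10^8 m
rₚvₚ = rₐvₐ  ⇒  vₚ/vₐ = rₐ/rₚ
vₚ/vₐ = (3 × 10^8) / (1 × 10^8) = 3

Final answer: vₚ/vₐ = 3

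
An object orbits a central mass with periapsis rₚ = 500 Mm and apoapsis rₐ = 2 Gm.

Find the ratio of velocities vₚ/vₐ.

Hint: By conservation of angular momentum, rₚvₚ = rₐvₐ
rₚ = 500 Mm = 5 × 10^8 m
rₐ = 2 Gm = 2 × 10^9 m
rₚvₚ = rₐvₐ  ⇒  vₚ/vₐ = rₐ/rₚ
vₚ/vₐ = (2 × 10^9) / (5 × 10^8) = 4

Final answer: vₚ/vₐ = 4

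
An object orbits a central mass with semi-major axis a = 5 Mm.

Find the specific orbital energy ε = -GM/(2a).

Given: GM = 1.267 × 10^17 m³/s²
a = 5 Mm = 5 × 10^6 m
GM = 1.267 × 10^17 m³/s²
2a = 1 × 10^7 m
ε = −GM/(2a) = -1.267 × 10^10 J/kg ≈ -12.67 GJ/kg

Final answer: -12.67 GJ/kg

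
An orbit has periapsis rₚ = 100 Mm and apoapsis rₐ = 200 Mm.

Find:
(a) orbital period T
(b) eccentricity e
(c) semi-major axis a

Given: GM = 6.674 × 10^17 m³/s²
rₚ = 100 Mm = 1 × 10^8 m
rₐ = 200 Mm = 2 × 10^8 m
GM = 6.674 × 10^17 m³/s²
a = (rₚ + rₐ)/2 = 1.5 × 10^8 m
e = (rₐ − rₚ)/(rₐ + rₚ) = (1 × 10^8) / (3 × 10^8) = 0.333333
(a) a³ = 3.375 × 10^24 m³;  T = 2π √(a³/GM) = 2π × 2248.76 s = 14129.4 s ≈ 3.925 hours
(b) e = 0.333333 ≈ 0.3333
(c) a = 1.5 × 10^8 m ≈ 150 Mm

Final answer:
(a) orbital period T = 3.925 hours
(b) eccentricity e = 0.3333
(c) semi-major axis a = 150 Mm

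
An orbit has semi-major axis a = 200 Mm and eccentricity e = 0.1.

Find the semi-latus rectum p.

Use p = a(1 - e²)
a = 200 Mm = 2 × 10^8 m
e = 0.1,  e² = 0.01,  1 − e² = 0.99
p = a(1 − e²) = 2 × 10^8 m × 0.99 = 1.98 × 10^8 m ≈ 198 Mm

Final answer: p = 198 Mm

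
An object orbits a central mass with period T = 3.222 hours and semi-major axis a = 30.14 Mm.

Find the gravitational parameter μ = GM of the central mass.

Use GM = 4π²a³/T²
T = 3.222 hours = 11599.2 s
a = 30.14 Mm = 3.014 × 10^7 m
a³ = 2.73798 × 10^22 m³
T² = 1.34541 × 10^8 s²
GM = 4π² × (2.73798 × 10^22) / (1.34541 × 10^8) = 8.03403 × 10^15 m³/s²
GM ≈ 8.034 × 10^15 m³/s²

Final answer: GM = 8.034 × 10^15 m³/s²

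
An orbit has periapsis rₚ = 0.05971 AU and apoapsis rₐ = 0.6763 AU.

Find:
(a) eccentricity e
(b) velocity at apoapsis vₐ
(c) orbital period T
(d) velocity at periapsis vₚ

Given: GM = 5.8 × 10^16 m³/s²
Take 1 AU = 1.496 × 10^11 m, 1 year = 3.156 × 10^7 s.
rₚ = 0.05971 AU = 8.93262 × 10^9 m
rₐ = 0.6763 AU = 1.01174 × 10^11 m
GM = 5.8 × 10^16 m³/s²
a = (rₚ + rₐ)/2 = 5.50535 × 10^10 m
e = (rₐ − rₚ)/(rₐ + rₚ) = (9.22419 × 10^10) / (1.10107 × 10^11) = 0.837747
(a) e = 0.837747 ≈ 0.8377
(b) vₐ² = GM (2/rₐ − 1/a) = 5.8 × 10^16 × (1.97678 × 10^-11 − 1.81641 × 10^-11) = 93014.4 m²/s²;  vₐ = 304.983 m/s ≈ 305 m/s
(c) a³ = 1.66861 × 10^32 m³;  T = 2π √(a³/GM) = 2π × 5.36369 × 10^7 s = 3.37011 × 10^8 s ≈ 10.68 years
(d) vₚ² = GM (2/rₚ − 1/a) = 5.8 × 10^16 × (2.23899 × 10^-10 − 1.81641 × 10^-11) = 1.19326 × 10^7 m²/s²;  vₚ = 3454.36 m/s ≈ 0.7287 AU/year

Final answer:
(a) eccentricity e = 0.8377
(b) velocity at apoapsis vₐ = 305 m/s
(c) orbital period T = 10.68 years
(d) velocity at periapsis vₚ = 0.7287 AU/year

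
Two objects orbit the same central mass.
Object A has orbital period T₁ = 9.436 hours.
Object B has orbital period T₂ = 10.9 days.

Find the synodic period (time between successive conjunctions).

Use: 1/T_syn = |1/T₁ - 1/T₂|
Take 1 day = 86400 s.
T₁ = 9.436 hours = 33969.6 s
T₂ = 10.9 days = 941760 s
1/T₁ = 2.94381 × 10^-5 s⁻¹
1/T₂ = 1.06184 × 10^-6 s⁻¹
|1/T₁ − 1/T₂| = 2.83762 × 10^-5 s⁻¹
T_syn = 1 / |1/T₁ − 1/T₂| = 35240.7 s ≈ 9.789 hours

Final answer: T_syn = 9.789 hours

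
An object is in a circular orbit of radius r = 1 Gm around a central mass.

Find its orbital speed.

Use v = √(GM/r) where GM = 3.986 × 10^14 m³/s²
r = 1 Gm = 1 × 10^9 m
GM = 3.986 × 10^14 m³/s²
GM/r = (3.986 × 10^14) / (1 × 10^9) = 398600 m²/s²
v = √(GM/r) = 631.348 m/s ≈ 631.3 m/s

Final answer: 631.3 m/s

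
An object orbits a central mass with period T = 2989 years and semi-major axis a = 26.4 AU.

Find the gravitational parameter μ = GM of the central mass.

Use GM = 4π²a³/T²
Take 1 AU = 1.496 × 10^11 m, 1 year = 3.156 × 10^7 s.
T = 2989 years = 9.43328 × 10^10 s
a = 26.4 AU = 3.94944 × 10^12 m
a³ = 6.16037 × 10^37 m³
T² = 8.89868 × 10^21 s²
GM = 4π² × (6.16037 × 10^37) / (8.89868 × 10^21) = 2.73301 × 10^17 m³/s²
GM ≈ 2.733 × 10^17 m³/s²

Final answer: GM = 2.733 × 10^17 m³/s²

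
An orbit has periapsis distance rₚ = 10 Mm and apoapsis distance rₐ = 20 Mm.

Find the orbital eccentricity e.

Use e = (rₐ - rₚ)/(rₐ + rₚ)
rₚ = 10 Mm = 1 × 10^7 m
rₐ = 20 Mm = 2 × 10^7 m
rₐ − rₚ = 1 × 10^7 m
rₐ + rₚ = 3 × 10^7 m
e = (rₐ − rₚ)/(rₐ + rₚ) = 0.333333

Final answer: e = 0.3333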